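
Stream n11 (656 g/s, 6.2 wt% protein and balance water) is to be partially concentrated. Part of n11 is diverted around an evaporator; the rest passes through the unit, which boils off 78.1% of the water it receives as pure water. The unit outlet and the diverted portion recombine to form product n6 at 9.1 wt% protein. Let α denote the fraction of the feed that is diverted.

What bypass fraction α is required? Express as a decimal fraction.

All 656×0.062 = 40.672 g/s of protein reaches n6, so n6 = 40.672/0.091 = 446.95 g/s and vapour = 209.05 g/s.
The evaporator receives (1−α)·656 of feed at 0.938 water and removes 0.781 of that water:
0.781×0.938×(1−α)×656 = 209.05
(1−α) = 209.05/480.57 = 0.4350;  α = 0.5650.

0.565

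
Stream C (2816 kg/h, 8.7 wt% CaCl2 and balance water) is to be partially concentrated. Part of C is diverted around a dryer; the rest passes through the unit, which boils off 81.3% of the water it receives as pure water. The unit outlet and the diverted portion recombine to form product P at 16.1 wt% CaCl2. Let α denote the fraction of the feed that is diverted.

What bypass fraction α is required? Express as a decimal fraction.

0.381

All 2816×0.087 = 244.99 kg/h of CaCl2 reaches P, so P = 244.99/0.161 = 1521.7 kg/h and vapour = 1294.3 kg/h.
The evaporator receives (1−α)·2816 of feed at 0.913 water and removes 0.813 of that water:
0.813×0.913×(1−α)×2816 = 1294.3
(1−α) = 1294.3/2090.2 = 0.6192;  α = 0.3808.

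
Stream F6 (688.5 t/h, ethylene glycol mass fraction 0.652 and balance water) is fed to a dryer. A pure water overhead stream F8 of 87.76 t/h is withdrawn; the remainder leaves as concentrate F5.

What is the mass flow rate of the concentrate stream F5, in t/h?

600.7 t/h

Concentrate = 688.5 − 87.76 = 600.74 t/h.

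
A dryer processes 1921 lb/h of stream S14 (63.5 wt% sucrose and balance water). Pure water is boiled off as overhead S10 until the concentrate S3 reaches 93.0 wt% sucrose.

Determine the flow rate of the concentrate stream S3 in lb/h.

1312 lb/h

sucrose is conserved: 1921×0.635 = 1219.8 lb/h all reports to the concentrate.
Concentrate = 1219.8/(target fraction) = 1311.7 lb/h.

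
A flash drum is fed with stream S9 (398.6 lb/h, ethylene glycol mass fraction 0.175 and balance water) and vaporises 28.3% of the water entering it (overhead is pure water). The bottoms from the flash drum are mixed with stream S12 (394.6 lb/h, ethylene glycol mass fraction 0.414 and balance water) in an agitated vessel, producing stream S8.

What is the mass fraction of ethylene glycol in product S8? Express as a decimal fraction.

0.333

Vapour removed = 0.283×0.825×398.6 = 93.063 lb/h; concentrate = 305.54 lb/h.
ethylene glycol reaching the mixer = 69.755 (from concentrate) + 394.6×0.414 = 233.12 lb/h.
Product flow = 305.54 + 394.6 = 700.14 lb/h; ethylene glycol fraction = 0.333.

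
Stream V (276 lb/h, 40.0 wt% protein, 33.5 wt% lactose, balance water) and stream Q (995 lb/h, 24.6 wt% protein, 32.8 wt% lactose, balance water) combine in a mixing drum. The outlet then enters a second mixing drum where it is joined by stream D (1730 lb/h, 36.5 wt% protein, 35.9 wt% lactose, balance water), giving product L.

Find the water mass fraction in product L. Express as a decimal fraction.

0.3247

Overall, product flow = 3001 lb/h.
water in = 276×0.265 + 995×0.426 + 1730×0.276 = 974.49 lb/h.
water fraction in L = 0.3247.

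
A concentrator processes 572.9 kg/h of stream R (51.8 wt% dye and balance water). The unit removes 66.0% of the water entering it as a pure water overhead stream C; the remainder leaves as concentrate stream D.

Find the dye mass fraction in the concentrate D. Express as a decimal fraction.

0.7597

dye is not removed: 572.9×0.518 = 296.76 kg/h of dye enters D.
water entering = 572.9×0.482 = 276.14 kg/h; overhead removed = 0.660×276.14 = 182.25 kg/h.
Concentrate = 572.9 − 182.25 = 390.65 kg/h.
Mass fraction = 296.76/390.65 = 0.7597.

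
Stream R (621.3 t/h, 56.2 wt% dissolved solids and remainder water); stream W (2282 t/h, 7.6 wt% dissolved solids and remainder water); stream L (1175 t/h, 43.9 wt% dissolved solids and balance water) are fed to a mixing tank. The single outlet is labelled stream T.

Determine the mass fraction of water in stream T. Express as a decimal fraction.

0.745

Total flow out = 621.3 + 2282 + 1175 = 4078.3 t/h.
water in = 621.3×0.438 + 2282×0.924 + 1175×0.561 = 3039.9 t/h.
water mass fraction in T = 3039.9/4078.3 = 0.745.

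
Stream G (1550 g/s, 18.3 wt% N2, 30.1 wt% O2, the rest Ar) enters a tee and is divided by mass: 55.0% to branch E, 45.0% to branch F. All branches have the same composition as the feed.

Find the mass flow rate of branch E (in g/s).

Branch E flow = 0.550×1550 = 852.5 g/s.

852.5 g/s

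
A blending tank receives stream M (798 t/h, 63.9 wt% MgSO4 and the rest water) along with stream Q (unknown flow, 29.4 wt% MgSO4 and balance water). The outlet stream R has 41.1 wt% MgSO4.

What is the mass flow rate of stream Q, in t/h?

Let Q be the unknown flow. Total out = 798 + Q.
MgSO4 balance: 509.92 + 0.294·Q = 0.411·(798 + Q)
(0.294 − 0.411)·Q = 0.411×798 − 509.92 = -181.94
Q = -181.94 / -0.117 = 1555.1 t/h

1555 t/h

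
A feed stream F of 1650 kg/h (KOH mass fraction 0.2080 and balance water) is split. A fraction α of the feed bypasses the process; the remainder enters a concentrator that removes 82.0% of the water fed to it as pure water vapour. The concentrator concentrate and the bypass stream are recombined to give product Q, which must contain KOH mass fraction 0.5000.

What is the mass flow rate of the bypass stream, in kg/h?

166.3 kg/h

All 1650×0.208 = 343.2 kg/h of KOH reaches Q, so Q = 343.2/0.500 = 686.4 kg/h and vapour = 963.6 kg/h.
The evaporator receives (1−α)·1650 of feed at 0.792 water and removes 0.820 of that water:
0.820×0.792×(1−α)×1650 = 963.6
(1−α) = 963.6/1071.6 = 0.8992;  α = 0.1008.
Bypass flow = 0.1008×1650 = 166.26 kg/h.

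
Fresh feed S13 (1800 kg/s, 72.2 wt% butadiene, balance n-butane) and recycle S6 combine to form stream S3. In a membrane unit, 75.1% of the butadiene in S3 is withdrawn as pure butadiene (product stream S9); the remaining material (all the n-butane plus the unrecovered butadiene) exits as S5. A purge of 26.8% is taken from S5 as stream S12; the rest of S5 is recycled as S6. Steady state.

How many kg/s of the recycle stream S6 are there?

n-butane enters only via S13 and leaves only via the purge: 1800×0.278 = 0.268×(n-butane in S5), and the membrane unit passes all n-butane, so n-butane in S3 = n-butane in S5 = 1867.2 kg/s.
butadiene in S3: m_A = 1800×0.722 + (1−0.268)·(1−0.751)·m_A, so m_A = 1299.6/0.8177 = 1589.3 kg/s.
S5 = (1−0.751)×1589.3 + 1867.2 = 2262.9 kg/s.
Recycle S6 = (1−0.268)×2262.9 = 1656.4 kg/s.

1656 kg/s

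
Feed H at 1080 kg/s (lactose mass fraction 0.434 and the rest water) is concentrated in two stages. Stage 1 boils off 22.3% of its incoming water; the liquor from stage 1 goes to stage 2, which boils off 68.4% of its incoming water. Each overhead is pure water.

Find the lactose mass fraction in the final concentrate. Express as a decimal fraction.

water in feed = 1080×0.566 = 611.28 kg/s.
After stage 1: water left = (1−0.223)×611.28 = 474.96; stream total = 943.68 kg/s.
After stage 2: water left = (1−0.684)×474.96 = 150.09; final concentrate = 618.81 kg/s.
lactose fraction = 468.72/618.81 = 0.757.

0.757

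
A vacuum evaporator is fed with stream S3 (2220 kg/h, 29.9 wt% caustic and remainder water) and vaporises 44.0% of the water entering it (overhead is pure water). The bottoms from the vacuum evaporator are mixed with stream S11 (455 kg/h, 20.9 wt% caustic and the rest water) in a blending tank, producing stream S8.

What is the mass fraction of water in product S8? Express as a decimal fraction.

Vapour removed = 0.440×0.701×2220 = 684.74 kg/h; concentrate = 1535.3 kg/h.
water reaching the mixer = 871.48 (from concentrate) + 455×0.791 = 1231.4 kg/h.
Product flow = 1535.3 + 455 = 1990.3 kg/h; water fraction = 0.6187.

0.6187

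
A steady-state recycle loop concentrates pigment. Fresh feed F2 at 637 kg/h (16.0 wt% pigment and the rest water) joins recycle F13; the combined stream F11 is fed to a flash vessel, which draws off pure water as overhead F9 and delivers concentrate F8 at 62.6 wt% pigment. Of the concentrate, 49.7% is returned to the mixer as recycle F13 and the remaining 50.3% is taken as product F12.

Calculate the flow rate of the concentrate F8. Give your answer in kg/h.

Overall pigment balance (none leaves overhead): pigment in fresh feed = pigment in product, i.e. 637×0.160 = (1−0.497)·F8·0.626.
F8 = 101.92/(0.626×0.503) = 323.68 kg/h.

323.7 kg/h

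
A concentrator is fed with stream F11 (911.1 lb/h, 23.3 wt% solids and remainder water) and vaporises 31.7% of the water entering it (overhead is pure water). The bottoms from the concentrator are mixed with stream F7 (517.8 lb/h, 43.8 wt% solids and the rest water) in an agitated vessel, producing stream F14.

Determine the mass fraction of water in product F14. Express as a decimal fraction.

Vapour removed = 0.317×0.767×911.1 = 221.52 lb/h; concentrate = 689.58 lb/h.
water reaching the mixer = 477.29 (from concentrate) + 517.8×0.562 = 768.29 lb/h.
Product flow = 689.58 + 517.8 = 1207.4 lb/h; water fraction = 0.636.

0.636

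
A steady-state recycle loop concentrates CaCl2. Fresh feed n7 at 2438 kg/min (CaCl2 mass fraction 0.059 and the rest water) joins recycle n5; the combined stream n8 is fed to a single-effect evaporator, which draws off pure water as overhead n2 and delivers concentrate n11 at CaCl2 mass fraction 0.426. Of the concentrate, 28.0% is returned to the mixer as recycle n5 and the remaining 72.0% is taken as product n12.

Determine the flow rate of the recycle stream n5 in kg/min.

131.3 kg/min

Overall CaCl2 balance (none leaves overhead): CaCl2 in fresh feed = CaCl2 in product, i.e. 2438×0.059 = (1−0.280)·n11·0.426.
n11 = 143.84/(0.426×0.720) = 468.97 kg/min.
Recycle n5 = 0.280×468.97 = 131.31 kg/min.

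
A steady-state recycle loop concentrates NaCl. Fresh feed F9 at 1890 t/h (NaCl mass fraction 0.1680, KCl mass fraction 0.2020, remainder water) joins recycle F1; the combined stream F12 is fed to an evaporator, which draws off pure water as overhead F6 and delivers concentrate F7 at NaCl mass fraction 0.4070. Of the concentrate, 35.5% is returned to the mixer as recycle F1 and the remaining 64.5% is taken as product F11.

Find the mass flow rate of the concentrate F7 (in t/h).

1210 t/h

Overall NaCl balance (none leaves overhead): NaCl in fresh feed = NaCl in product, i.e. 1890×0.168 = (1−0.355)·F7·0.407.
F7 = 317.52/(0.407×0.645) = 1209.5 t/h.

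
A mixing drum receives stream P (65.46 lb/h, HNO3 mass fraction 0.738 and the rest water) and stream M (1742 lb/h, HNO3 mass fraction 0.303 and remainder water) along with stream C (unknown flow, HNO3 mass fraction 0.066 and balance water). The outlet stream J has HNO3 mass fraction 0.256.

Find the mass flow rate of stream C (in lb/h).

Let C be the unknown flow. Total out = 1807.5 + C.
HNO3 balance: 576.14 + 0.066·C = 0.256·(1807.5 + C)
(0.066 − 0.256)·C = 0.256×1807.5 − 576.14 = -113.43
C = -113.43 / -0.190 = 596.98 lb/h

597 lb/h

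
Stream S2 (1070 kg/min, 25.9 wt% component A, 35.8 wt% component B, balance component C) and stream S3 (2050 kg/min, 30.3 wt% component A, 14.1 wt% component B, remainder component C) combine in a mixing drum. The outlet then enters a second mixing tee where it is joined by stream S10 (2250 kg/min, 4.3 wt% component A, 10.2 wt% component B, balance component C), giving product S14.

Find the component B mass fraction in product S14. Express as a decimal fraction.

Overall, product flow = 5370 kg/min.
component B in = 1070×0.358 + 2050×0.141 + 2250×0.102 = 901.61 kg/min.
component B fraction in S14 = 0.168.

0.168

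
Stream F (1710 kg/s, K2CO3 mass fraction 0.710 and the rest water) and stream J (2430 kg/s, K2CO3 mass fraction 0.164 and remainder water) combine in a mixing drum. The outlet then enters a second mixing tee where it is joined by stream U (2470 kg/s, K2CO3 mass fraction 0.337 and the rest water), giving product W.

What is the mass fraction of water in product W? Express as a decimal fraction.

0.630

Overall, product flow = 6610 kg/s.
water in = 1710×0.290 + 2430×0.836 + 2470×0.663 = 4165 kg/s.
water fraction in W = 0.630.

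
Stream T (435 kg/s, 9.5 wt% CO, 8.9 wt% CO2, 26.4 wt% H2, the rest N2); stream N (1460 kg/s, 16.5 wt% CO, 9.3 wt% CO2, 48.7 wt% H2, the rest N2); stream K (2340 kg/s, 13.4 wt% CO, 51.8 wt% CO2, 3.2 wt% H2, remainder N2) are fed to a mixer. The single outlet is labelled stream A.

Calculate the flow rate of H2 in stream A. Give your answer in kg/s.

900.7 kg/s

H2 out = H2 in = 435×0.264 + 1460×0.487 + 2340×0.032 = 900.74 kg/s.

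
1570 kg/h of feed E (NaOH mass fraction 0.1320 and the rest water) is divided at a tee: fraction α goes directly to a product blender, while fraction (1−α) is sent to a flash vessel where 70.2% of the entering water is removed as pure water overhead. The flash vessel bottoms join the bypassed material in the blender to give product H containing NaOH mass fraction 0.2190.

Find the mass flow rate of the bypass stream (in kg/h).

546.4 kg/h

All 1570×0.132 = 207.24 kg/h of NaOH reaches H, so H = 207.24/0.219 = 946.3 kg/h and vapour = 623.7 kg/h.
The evaporator receives (1−α)·1570 of feed at 0.868 water and removes 0.702 of that water:
0.702×0.868×(1−α)×1570 = 623.7
(1−α) = 623.7/956.66 = 0.6520;  α = 0.3480.
Bypass flow = 0.3480×1570 = 546.43 kg/h.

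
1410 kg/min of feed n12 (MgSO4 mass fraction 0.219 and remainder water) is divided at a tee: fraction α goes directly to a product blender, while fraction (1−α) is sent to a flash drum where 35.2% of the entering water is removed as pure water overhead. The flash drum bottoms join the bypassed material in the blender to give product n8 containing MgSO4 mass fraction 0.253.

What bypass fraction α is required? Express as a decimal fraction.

All 1410×0.219 = 308.79 kg/min of MgSO4 reaches n8, so n8 = 308.79/0.253 = 1220.5 kg/min and vapour = 189.49 kg/min.
The evaporator receives (1−α)·1410 of feed at 0.781 water and removes 0.352 of that water:
0.352×0.781×(1−α)×1410 = 189.49
(1−α) = 189.49/387.63 = 0.4888;  α = 0.5112.

0.511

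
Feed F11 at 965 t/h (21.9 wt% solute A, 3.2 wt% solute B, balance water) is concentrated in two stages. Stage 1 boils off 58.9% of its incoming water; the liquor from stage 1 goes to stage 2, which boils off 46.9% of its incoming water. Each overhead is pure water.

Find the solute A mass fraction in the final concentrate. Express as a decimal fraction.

0.5284

water in feed = 965×0.749 = 722.78 t/h.
After stage 1: water left = (1−0.589)×722.78 = 297.06; stream total = 539.28 t/h.
After stage 2: water left = (1−0.469)×297.06 = 157.74; final concentrate = 399.96 t/h.
solute A fraction = 211.34/399.96 = 0.5284.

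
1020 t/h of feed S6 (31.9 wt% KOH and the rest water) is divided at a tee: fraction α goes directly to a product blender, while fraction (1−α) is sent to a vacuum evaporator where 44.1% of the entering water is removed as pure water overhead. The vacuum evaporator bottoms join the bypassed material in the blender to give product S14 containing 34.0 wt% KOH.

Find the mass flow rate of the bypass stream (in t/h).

810.2 t/h

All 1020×0.319 = 325.38 t/h of KOH reaches S14, so S14 = 325.38/0.340 = 957 t/h and vapour = 63 t/h.
The evaporator receives (1−α)·1020 of feed at 0.681 water and removes 0.441 of that water:
0.441×0.681×(1−α)×1020 = 63
(1−α) = 63/306.33 = 0.2057;  α = 0.7943.
Bypass flow = 0.7943×1020 = 810.22 t/h.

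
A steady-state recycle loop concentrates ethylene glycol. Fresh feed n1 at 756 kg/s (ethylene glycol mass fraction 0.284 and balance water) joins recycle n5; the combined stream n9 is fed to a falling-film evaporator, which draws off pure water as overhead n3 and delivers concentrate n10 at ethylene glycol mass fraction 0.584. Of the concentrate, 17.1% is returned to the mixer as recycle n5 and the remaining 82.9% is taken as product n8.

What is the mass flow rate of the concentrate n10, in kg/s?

Overall ethylene glycol balance (none leaves overhead): ethylene glycol in fresh feed = ethylene glycol in product, i.e. 756×0.284 = (1−0.171)·n10·0.584.
n10 = 214.7/(0.584×0.829) = 443.48 kg/s.

443.5 kg/s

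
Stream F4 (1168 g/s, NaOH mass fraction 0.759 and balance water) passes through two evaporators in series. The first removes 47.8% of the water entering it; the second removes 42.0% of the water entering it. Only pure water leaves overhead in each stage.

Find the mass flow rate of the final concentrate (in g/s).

water in feed = 1168×0.241 = 281.49 g/s.
After stage 1: water left = (1−0.478)×281.49 = 146.94; stream total = 1033.4 g/s.
After stage 2: water left = (1−0.420)×146.94 = 85.223; final concentrate = 971.74 g/s.

971.7 g/s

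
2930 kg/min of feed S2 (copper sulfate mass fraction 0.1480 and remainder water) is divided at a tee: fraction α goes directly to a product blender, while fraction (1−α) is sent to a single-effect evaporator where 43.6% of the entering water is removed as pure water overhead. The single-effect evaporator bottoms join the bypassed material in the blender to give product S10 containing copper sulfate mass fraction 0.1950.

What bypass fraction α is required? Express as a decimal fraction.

0.351

All 2930×0.148 = 433.64 kg/min of copper sulfate reaches S10, so S10 = 433.64/0.195 = 2223.8 kg/min and vapour = 706.21 kg/min.
The evaporator receives (1−α)·2930 of feed at 0.852 water and removes 0.436 of that water:
0.436×0.852×(1−α)×2930 = 706.21
(1−α) = 706.21/1088.4 = 0.6488;  α = 0.3512.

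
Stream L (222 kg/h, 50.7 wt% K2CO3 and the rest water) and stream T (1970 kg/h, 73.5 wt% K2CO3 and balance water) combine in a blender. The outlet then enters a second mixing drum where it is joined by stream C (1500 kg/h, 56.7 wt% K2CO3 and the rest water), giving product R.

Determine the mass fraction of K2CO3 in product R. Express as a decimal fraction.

Overall, product flow = 3692 kg/h.
K2CO3 in = 222×0.507 + 1970×0.735 + 1500×0.567 = 2411 kg/h.
K2CO3 fraction in R = 0.653.

0.653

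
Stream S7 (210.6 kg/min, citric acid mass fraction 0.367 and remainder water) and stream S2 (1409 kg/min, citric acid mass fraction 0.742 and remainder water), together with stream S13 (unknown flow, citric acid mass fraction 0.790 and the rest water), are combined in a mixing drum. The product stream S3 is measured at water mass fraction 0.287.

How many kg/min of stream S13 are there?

Let S13 be the unknown flow. Total out = 1619.6 + S13.
water balance: 496.83 + 0.210·S13 = 0.287·(1619.6 + S13)
(0.210 − 0.287)·S13 = 0.287×1619.6 − 496.83 = -32.007
S13 = -32.007 / -0.077 = 415.67 kg/min

415.7 kg/min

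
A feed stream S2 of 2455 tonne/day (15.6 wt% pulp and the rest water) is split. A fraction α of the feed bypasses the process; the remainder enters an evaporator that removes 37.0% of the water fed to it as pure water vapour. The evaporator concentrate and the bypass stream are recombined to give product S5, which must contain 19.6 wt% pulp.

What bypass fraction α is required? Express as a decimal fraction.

0.346

All 2455×0.156 = 382.98 tonne/day of pulp reaches S5, so S5 = 382.98/0.196 = 1954 tonne/day and vapour = 501.02 tonne/day.
The evaporator receives (1−α)·2455 of feed at 0.844 water and removes 0.370 of that water:
0.370×0.844×(1−α)×2455 = 501.02
(1−α) = 501.02/766.65 = 0.6535;  α = 0.3465.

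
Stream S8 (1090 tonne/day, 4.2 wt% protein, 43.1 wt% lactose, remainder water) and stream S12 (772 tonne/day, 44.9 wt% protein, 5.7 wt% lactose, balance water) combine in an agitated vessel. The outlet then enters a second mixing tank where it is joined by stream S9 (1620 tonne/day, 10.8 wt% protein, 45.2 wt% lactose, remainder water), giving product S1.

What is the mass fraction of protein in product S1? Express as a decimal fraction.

Overall, product flow = 3482 tonne/day.
protein in = 1090×0.042 + 772×0.449 + 1620×0.108 = 567.37 tonne/day.
protein fraction in S1 = 0.1629.

0.1629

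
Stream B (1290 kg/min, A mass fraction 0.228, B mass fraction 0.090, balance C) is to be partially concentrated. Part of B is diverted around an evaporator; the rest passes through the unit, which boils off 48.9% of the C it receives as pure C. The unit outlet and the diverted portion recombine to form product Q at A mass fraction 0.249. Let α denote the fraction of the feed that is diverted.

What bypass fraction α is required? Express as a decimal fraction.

All 1290×0.228 = 294.12 kg/min of A reaches Q, so Q = 294.12/0.249 = 1181.2 kg/min and vapour = 108.8 kg/min.
The evaporator receives (1−α)·1290 of feed at 0.682 C and removes 0.489 of that C:
0.489×0.682×(1−α)×1290 = 108.8
(1−α) = 108.8/430.21 = 0.2529;  α = 0.7471.

0.747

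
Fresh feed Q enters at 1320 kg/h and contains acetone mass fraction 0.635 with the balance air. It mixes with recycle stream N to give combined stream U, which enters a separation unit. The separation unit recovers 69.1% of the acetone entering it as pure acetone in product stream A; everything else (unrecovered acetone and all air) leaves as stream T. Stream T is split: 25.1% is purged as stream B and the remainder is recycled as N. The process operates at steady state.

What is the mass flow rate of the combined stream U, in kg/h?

3010 kg/h

air enters only via Q and leaves only via the purge: 1320×0.365 = 0.251×(air in T), and the separation unit passes all air, so air in U = air in T = 1919.5 kg/h.
acetone in U: m_A = 1320×0.635 + (1−0.251)·(1−0.691)·m_A, so m_A = 838.2/0.7686 = 1090.6 kg/h.
U = 1090.6 + 1919.5 = 3010.1 kg/h.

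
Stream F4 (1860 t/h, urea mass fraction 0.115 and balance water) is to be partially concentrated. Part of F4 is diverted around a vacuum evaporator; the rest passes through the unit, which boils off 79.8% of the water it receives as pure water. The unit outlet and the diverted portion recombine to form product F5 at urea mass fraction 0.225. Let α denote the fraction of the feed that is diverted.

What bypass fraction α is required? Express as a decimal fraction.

0.308

All 1860×0.115 = 213.9 t/h of urea reaches F5, so F5 = 213.9/0.225 = 950.67 t/h and vapour = 909.33 t/h.
The evaporator receives (1−α)·1860 of feed at 0.885 water and removes 0.798 of that water:
0.798×0.885×(1−α)×1860 = 909.33
(1−α) = 909.33/1313.6 = 0.6923;  α = 0.3077.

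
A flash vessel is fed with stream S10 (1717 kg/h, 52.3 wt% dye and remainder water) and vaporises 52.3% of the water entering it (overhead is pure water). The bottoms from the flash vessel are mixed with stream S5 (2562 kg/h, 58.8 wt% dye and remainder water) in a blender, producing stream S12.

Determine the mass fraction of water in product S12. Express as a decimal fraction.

0.376

Vapour removed = 0.523×0.477×1717 = 428.34 kg/h; concentrate = 1288.7 kg/h.
water reaching the mixer = 390.67 (from concentrate) + 2562×0.412 = 1446.2 kg/h.
Product flow = 1288.7 + 2562 = 3850.7 kg/h; water fraction = 0.376.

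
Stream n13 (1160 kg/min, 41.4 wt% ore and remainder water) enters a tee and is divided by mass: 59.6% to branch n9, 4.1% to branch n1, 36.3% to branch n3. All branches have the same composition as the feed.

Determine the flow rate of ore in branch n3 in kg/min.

Branch n3 total = 0.363×1160 = 421.08 kg/min.
ore in n3 = 0.414×421.08 = 174.33 kg/min.

174.3 kg/min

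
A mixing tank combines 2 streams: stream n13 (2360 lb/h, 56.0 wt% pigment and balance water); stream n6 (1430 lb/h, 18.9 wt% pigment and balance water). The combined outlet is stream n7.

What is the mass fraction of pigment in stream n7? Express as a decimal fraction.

Total flow out = 2360 + 1430 = 3790 lb/h.
pigment in = 2360×0.560 + 1430×0.189 = 1591.9 lb/h.
pigment mass fraction in n7 = 1591.9/3790 = 0.4200.

0.4200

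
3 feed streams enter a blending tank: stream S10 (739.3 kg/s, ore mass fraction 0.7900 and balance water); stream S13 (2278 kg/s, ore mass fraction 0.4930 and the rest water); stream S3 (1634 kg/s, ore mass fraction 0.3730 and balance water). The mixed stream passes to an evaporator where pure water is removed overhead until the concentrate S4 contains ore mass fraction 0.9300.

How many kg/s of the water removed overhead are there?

2160 kg/s

ore entering = 739.3×0.790 + 2278×0.493 + 1634×0.373 = 2316.6 kg/s.
All ore reports to S4, so S4 = 2316.6/0.930 = 2490.9 kg/s.
Total feed = 4651.3 kg/s; overhead = 4651.3 − 2490.9 = 2160.4 kg/s.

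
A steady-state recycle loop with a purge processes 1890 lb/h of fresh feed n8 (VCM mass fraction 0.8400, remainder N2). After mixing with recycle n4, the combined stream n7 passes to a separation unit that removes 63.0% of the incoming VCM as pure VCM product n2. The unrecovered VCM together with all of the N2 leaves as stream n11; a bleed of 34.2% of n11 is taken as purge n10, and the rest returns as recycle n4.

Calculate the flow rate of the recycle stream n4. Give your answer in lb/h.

1093 lb/h

N2 enters only via n8 and leaves only via the purge: 1890×0.160 = 0.342×(N2 in n11), and the separation unit passes all N2, so N2 in n7 = N2 in n11 = 884.21 lb/h.
VCM in n7: m_A = 1890×0.840 + (1−0.342)·(1−0.630)·m_A, so m_A = 1587.6/0.7565 = 2098.5 lb/h.
n11 = (1−0.630)×2098.5 + 884.21 = 1660.7 lb/h.
Recycle n4 = (1−0.342)×1660.7 = 1092.7 lb/h.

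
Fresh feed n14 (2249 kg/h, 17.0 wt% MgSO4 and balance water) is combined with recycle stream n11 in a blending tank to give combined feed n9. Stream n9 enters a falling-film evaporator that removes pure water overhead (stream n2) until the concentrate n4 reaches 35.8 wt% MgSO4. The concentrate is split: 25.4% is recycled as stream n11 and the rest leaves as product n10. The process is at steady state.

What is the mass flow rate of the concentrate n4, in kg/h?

1432 kg/h

Overall MgSO4 balance (none leaves overhead): MgSO4 in fresh feed = MgSO4 in product, i.e. 2249×0.170 = (1−0.254)·n4·0.358.
n4 = 382.33/(0.358×0.746) = 1431.6 kg/h.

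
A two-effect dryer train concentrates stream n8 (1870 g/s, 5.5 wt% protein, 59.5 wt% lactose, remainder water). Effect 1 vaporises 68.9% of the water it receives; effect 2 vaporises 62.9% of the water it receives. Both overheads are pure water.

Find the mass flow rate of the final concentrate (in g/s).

1291 g/s

water in feed = 1870×0.350 = 654.5 g/s.
After stage 1: water left = (1−0.689)×654.5 = 203.55; stream total = 1419 g/s.
After stage 2: water left = (1−0.629)×203.55 = 75.517; final concentrate = 1291 g/s.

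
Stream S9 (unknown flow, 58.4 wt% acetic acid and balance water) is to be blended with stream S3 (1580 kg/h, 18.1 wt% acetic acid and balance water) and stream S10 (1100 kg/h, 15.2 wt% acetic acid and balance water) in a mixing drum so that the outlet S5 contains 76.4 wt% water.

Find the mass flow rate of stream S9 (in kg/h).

Let S9 be the unknown flow. Total out = 2680 + S9.
water balance: 2226.8 + 0.416·S9 = 0.764·(2680 + S9)
(0.416 − 0.764)·S9 = 0.764×2680 − 2226.8 = -179.3
S9 = -179.3 / -0.348 = 515.23 kg/h

515.2 kg/h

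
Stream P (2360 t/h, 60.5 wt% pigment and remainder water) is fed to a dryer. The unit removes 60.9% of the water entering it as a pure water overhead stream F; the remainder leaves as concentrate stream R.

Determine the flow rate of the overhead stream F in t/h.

567.7 t/h

water entering = 2360×0.395 = 932.2 t/h; overhead removed = 0.609×932.2 = 567.71 t/h.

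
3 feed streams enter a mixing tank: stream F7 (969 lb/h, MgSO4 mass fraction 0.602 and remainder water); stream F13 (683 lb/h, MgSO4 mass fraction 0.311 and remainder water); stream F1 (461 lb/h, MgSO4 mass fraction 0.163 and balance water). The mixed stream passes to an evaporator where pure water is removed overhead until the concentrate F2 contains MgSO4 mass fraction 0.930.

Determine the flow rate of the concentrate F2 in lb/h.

936.4 lb/h

MgSO4 entering = 969×0.602 + 683×0.311 + 461×0.163 = 870.89 lb/h.
All MgSO4 reports to F2, so F2 = 870.89/0.930 = 936.45 lb/h.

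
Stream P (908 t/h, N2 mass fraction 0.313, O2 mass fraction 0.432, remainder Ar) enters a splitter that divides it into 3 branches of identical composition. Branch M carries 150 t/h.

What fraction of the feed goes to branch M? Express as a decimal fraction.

Fraction to M = 150/908 = 0.1652.

0.165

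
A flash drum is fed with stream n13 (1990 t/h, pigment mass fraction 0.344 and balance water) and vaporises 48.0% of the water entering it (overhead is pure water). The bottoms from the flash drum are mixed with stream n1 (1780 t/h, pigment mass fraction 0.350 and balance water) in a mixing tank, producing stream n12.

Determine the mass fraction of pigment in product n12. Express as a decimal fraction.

0.416

Vapour removed = 0.480×0.656×1990 = 626.61 t/h; concentrate = 1363.4 t/h.
pigment reaching the mixer = 684.56 (from concentrate) + 1780×0.350 = 1307.6 t/h.
Product flow = 1363.4 + 1780 = 3143.4 t/h; pigment fraction = 0.416.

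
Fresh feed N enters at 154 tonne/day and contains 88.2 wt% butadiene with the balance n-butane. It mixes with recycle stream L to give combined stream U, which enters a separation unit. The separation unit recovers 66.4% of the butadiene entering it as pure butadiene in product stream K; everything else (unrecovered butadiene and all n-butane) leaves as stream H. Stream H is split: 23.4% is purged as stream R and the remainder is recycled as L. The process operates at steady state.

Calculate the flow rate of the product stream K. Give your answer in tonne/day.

121.4 tonne/day

butadiene in U: m_A = 154×0.882 + (1−0.234)·(1−0.664)·m_A, so m_A = 135.83/0.7426 = 182.9 tonne/day.
Product K = 0.664×182.9 = 121.45 tonne/day.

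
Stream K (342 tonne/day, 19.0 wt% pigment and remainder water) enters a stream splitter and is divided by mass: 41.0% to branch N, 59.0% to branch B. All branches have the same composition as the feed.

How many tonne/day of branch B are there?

Branch B flow = 0.590×342 = 201.78 tonne/day.

201.8 tonne/day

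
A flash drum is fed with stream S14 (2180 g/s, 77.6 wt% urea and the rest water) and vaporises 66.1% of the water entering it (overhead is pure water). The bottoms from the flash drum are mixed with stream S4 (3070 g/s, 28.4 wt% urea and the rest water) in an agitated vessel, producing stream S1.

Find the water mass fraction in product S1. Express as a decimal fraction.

0.4797

Vapour removed = 0.661×0.224×2180 = 322.78 g/s; concentrate = 1857.2 g/s.
water reaching the mixer = 165.54 (from concentrate) + 3070×0.716 = 2363.7 g/s.
Product flow = 1857.2 + 3070 = 4927.2 g/s; water fraction = 0.4797.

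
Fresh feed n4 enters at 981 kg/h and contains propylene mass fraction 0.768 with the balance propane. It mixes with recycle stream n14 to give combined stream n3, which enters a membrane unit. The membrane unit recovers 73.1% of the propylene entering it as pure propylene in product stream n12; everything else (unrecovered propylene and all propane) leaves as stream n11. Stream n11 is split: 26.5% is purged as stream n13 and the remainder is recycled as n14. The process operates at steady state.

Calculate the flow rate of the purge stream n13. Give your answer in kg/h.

294.5 kg/h

propane enters only via n4 and leaves only via the purge: 981×0.232 = 0.265×(propane in n11), and the membrane unit passes all propane, so propane in n3 = propane in n11 = 858.84 kg/h.
propylene in n3: m_A = 981×0.768 + (1−0.265)·(1−0.731)·m_A, so m_A = 753.41/0.8023 = 939.08 kg/h.
n11 = (1−0.731)×939.08 + 858.84 = 1111.4 kg/h.
Purge n13 = 0.265×1111.4 = 294.53 kg/h.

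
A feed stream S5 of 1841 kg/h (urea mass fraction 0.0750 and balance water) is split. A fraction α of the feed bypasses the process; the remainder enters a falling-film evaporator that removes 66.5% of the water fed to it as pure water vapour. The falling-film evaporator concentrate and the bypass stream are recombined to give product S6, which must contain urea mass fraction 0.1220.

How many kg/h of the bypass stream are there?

All 1841×0.075 = 138.07 kg/h of urea reaches S6, so S6 = 138.07/0.122 = 1131.8 kg/h and vapour = 709.24 kg/h.
The evaporator receives (1−α)·1841 of feed at 0.925 water and removes 0.665 of that water:
0.665×0.925×(1−α)×1841 = 709.24
(1−α) = 709.24/1132.4 = 0.6263;  α = 0.3737.
Bypass flow = 0.3737×1841 = 688 kg/h.

688 kg/h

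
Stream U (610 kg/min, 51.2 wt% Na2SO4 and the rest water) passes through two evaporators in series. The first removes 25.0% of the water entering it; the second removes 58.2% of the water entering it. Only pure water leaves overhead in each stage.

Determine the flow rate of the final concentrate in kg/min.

water in feed = 610×0.488 = 297.68 kg/min.
After stage 1: water left = (1−0.250)×297.68 = 223.26; stream total = 535.58 kg/min.
After stage 2: water left = (1−0.582)×223.26 = 93.323; final concentrate = 405.64 kg/min.

405.6 kg/min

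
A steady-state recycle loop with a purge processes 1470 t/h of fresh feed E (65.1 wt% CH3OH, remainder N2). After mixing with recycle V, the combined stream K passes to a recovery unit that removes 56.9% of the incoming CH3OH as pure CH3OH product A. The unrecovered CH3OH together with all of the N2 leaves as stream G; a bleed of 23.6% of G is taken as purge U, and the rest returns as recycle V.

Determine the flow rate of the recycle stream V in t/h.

N2 enters only via E and leaves only via the purge: 1470×0.349 = 0.236×(N2 in G), and the recovery unit passes all N2, so N2 in K = N2 in G = 2173.9 t/h.
CH3OH in K: m_A = 1470×0.651 + (1−0.236)·(1−0.569)·m_A, so m_A = 956.97/0.6707 = 1426.8 t/h.
G = (1−0.569)×1426.8 + 2173.9 = 2788.8 t/h.
Recycle V = (1−0.236)×2788.8 = 2130.6 t/h.

2131 t/h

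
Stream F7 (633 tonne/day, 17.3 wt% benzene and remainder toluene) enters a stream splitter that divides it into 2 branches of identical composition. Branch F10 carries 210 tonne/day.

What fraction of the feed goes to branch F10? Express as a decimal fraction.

Fraction to F10 = 210/633 = 0.3318.

0.332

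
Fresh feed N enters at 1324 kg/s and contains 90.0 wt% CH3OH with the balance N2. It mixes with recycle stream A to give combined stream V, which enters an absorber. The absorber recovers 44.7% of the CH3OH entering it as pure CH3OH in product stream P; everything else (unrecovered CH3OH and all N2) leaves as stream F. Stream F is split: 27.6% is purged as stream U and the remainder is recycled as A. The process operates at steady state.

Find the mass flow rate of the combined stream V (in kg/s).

2467 kg/s

N2 enters only via N and leaves only via the purge: 1324×0.100 = 0.276×(N2 in F), and the absorber passes all N2, so N2 in V = N2 in F = 479.71 kg/s.
CH3OH in V: m_A = 1324×0.900 + (1−0.276)·(1−0.447)·m_A, so m_A = 1191.6/0.5996 = 1987.2 kg/s.
V = 1987.2 + 479.71 = 2466.9 kg/s.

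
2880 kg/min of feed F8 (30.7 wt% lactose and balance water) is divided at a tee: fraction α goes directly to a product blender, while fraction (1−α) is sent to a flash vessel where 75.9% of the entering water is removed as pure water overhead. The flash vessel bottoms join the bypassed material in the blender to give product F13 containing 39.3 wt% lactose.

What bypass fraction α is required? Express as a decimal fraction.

0.584

All 2880×0.307 = 884.16 kg/min of lactose reaches F13, so F13 = 884.16/0.393 = 2249.8 kg/min and vapour = 630.23 kg/min.
The evaporator receives (1−α)·2880 of feed at 0.693 water and removes 0.759 of that water:
0.759×0.693×(1−α)×2880 = 630.23
(1−α) = 630.23/1514.8 = 0.4160;  α = 0.5840.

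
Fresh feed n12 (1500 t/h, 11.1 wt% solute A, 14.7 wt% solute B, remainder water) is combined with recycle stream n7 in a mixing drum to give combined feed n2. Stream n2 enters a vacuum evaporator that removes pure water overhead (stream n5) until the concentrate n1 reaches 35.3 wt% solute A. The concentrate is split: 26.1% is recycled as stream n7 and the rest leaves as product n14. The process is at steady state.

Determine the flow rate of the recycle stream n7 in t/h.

Overall solute A balance (none leaves overhead): solute A in fresh feed = solute A in product, i.e. 1500×0.111 = (1−0.261)·n1·0.353.
n1 = 166.5/(0.353×0.739) = 638.26 t/h.
Recycle n7 = 0.261×638.26 = 166.58 t/h.

166.6 t/h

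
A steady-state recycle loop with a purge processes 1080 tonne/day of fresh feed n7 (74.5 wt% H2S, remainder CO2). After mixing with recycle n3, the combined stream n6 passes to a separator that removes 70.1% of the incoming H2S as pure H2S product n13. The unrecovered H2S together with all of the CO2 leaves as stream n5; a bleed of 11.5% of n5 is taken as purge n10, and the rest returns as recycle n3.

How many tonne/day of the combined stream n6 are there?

3489 tonne/day

CO2 enters only via n7 and leaves only via the purge: 1080×0.255 = 0.115×(CO2 in n5), and the separator passes all CO2, so CO2 in n6 = CO2 in n5 = 2394.8 tonne/day.
H2S in n6: m_A = 1080×0.745 + (1−0.115)·(1−0.701)·m_A, so m_A = 804.6/0.7354 = 1094.1 tonne/day.
n6 = 1094.1 + 2394.8 = 3488.9 tonne/day.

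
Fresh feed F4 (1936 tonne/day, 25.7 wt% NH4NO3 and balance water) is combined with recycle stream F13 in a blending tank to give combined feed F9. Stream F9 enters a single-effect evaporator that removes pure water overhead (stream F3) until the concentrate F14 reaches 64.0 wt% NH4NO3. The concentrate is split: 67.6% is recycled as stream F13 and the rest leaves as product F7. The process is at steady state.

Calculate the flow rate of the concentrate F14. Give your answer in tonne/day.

2399 tonne/day

Overall NH4NO3 balance (none leaves overhead): NH4NO3 in fresh feed = NH4NO3 in product, i.e. 1936×0.257 = (1−0.676)·F14·0.640.
F14 = 497.55/(0.640×0.324) = 2399.5 tonne/day.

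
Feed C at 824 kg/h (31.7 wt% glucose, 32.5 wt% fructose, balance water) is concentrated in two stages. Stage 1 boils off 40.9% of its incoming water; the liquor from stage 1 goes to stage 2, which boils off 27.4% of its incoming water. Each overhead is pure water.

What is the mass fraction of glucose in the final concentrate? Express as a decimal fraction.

0.3984

water in feed = 824×0.358 = 294.99 kg/h.
After stage 1: water left = (1−0.409)×294.99 = 174.34; stream total = 703.35 kg/h.
After stage 2: water left = (1−0.274)×174.34 = 126.57; final concentrate = 655.58 kg/h.
glucose fraction = 261.21/655.58 = 0.3984.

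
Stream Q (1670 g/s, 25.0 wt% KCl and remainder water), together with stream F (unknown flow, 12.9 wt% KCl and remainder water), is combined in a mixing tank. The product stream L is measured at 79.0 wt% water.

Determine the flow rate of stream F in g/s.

824.7 g/s

Let F be the unknown flow. Total out = 1670 + F.
water balance: 1252.5 + 0.871·F = 0.790·(1670 + F)
(0.871 − 0.790)·F = 0.790×1670 − 1252.5 = 66.8
F = 66.8 / 0.081 = 824.69 g/s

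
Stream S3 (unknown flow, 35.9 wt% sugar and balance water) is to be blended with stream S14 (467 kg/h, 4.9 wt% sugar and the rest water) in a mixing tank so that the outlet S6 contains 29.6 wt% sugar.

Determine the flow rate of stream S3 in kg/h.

Let S3 be the unknown flow. Total out = 467 + S3.
sugar balance: 22.883 + 0.359·S3 = 0.296·(467 + S3)
(0.359 − 0.296)·S3 = 0.296×467 − 22.883 = 115.35
S3 = 115.35 / 0.063 = 1830.9 kg/h

1831 kg/h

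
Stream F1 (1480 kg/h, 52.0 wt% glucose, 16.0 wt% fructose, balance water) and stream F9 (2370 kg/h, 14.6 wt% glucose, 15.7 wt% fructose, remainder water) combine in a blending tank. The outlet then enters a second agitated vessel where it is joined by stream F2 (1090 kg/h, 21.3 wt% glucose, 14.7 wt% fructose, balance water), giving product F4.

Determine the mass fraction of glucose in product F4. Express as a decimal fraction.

0.273

Overall, product flow = 4940 kg/h.
glucose in = 1480×0.520 + 2370×0.146 + 1090×0.213 = 1347.8 kg/h.
glucose fraction in F4 = 0.273.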